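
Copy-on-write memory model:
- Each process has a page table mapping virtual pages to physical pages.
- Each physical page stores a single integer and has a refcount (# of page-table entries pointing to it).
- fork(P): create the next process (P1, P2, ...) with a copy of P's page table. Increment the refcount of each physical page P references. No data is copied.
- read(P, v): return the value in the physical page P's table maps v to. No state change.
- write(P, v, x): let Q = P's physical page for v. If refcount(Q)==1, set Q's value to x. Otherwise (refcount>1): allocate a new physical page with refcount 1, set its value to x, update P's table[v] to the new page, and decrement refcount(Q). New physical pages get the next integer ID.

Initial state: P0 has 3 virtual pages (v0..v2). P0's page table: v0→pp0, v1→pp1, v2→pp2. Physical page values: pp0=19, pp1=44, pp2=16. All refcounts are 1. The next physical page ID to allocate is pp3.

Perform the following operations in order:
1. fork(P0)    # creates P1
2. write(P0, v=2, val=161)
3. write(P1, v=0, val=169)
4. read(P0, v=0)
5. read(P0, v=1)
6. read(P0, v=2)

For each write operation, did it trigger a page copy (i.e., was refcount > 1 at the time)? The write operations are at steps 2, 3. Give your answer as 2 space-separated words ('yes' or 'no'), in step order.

Op 1: fork(P0) -> P1. 3 ppages; refcounts: pp0:2 pp1:2 pp2:2
Op 2: write(P0, v2, 161). refcount(pp2)=2>1 -> COPY to pp3. 4 ppages; refcounts: pp0:2 pp1:2 pp2:1 pp3:1
Op 3: write(P1, v0, 169). refcount(pp0)=2>1 -> COPY to pp4. 5 ppages; refcounts: pp0:1 pp1:2 pp2:1 pp3:1 pp4:1
Op 4: read(P0, v0) -> 19. No state change.
Op 5: read(P0, v1) -> 44. No state change.
Op 6: read(P0, v2) -> 161. No state change.

yes yes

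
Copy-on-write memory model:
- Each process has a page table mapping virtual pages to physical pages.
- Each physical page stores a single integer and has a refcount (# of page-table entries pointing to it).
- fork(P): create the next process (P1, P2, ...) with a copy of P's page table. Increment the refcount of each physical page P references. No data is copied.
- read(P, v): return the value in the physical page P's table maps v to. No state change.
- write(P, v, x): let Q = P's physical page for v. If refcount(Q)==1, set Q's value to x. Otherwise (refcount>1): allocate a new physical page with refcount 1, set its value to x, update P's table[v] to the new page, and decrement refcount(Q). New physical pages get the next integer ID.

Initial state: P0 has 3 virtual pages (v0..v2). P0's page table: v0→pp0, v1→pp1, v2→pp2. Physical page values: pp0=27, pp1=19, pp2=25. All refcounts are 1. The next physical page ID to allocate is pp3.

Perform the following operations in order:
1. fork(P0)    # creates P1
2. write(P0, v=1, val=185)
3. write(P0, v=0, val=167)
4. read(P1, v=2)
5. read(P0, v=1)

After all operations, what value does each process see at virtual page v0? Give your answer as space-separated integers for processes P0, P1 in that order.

Op 1: fork(P0) -> P1. 3 ppages; refcounts: pp0:2 pp1:2 pp2:2
Op 2: write(P0, v1, 185). refcount(pp1)=2>1 -> COPY to pp3. 4 ppages; refcounts: pp0:2 pp1:1 pp2:2 pp3:1
Op 3: write(P0, v0, 167). refcount(pp0)=2>1 -> COPY to pp4. 5 ppages; refcounts: pp0:1 pp1:1 pp2:2 pp3:1 pp4:1
Op 4: read(P1, v2) -> 25. No state change.
Op 5: read(P0, v1) -> 185. No state change.
P0: v0 -> pp4 = 167
P1: v0 -> pp0 = 27

Answer: 167 27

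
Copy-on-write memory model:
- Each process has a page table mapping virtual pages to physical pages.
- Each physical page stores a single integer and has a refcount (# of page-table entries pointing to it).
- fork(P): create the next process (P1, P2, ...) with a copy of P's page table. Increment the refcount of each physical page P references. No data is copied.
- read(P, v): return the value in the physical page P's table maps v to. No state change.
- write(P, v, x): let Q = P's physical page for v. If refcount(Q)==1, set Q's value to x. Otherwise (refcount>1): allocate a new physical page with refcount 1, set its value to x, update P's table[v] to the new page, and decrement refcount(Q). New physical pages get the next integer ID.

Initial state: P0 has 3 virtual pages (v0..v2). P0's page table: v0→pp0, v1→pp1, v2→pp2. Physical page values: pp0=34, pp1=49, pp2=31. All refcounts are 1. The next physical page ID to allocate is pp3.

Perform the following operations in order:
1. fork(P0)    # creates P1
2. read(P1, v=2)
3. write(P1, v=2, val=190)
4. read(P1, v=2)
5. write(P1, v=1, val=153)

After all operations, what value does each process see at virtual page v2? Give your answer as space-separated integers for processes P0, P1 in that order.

Answer: 31 190

Derivation:
Op 1: fork(P0) -> P1. 3 ppages; refcounts: pp0:2 pp1:2 pp2:2
Op 2: read(P1, v2) -> 31. No state change.
Op 3: write(P1, v2, 190). refcount(pp2)=2>1 -> COPY to pp3. 4 ppages; refcounts: pp0:2 pp1:2 pp2:1 pp3:1
Op 4: read(P1, v2) -> 190. No state change.
Op 5: write(P1, v1, 153). refcount(pp1)=2>1 -> COPY to pp4. 5 ppages; refcounts: pp0:2 pp1:1 pp2:1 pp3:1 pp4:1
P0: v2 -> pp2 = 31
P1: v2 -> pp3 = 190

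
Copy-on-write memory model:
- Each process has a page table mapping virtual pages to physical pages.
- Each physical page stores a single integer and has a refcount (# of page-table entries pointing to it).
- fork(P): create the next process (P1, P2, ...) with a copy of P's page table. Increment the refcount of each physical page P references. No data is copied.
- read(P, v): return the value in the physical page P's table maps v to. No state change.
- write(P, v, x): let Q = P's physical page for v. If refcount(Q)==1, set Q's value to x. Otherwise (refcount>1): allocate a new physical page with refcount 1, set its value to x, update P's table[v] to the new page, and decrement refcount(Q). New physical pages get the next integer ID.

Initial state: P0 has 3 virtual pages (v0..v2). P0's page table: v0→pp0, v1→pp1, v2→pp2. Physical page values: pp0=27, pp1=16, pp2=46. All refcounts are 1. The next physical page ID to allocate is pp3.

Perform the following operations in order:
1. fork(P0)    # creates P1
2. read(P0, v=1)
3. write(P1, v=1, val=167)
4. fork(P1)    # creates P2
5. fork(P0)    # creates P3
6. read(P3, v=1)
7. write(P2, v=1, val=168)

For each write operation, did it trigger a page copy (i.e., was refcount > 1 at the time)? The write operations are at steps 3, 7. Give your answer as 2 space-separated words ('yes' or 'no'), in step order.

Op 1: fork(P0) -> P1. 3 ppages; refcounts: pp0:2 pp1:2 pp2:2
Op 2: read(P0, v1) -> 16. No state change.
Op 3: write(P1, v1, 167). refcount(pp1)=2>1 -> COPY to pp3. 4 ppages; refcounts: pp0:2 pp1:1 pp2:2 pp3:1
Op 4: fork(P1) -> P2. 4 ppages; refcounts: pp0:3 pp1:1 pp2:3 pp3:2
Op 5: fork(P0) -> P3. 4 ppages; refcounts: pp0:4 pp1:2 pp2:4 pp3:2
Op 6: read(P3, v1) -> 16. No state change.
Op 7: write(P2, v1, 168). refcount(pp3)=2>1 -> COPY to pp4. 5 ppages; refcounts: pp0:4 pp1:2 pp2:4 pp3:1 pp4:1

yes yes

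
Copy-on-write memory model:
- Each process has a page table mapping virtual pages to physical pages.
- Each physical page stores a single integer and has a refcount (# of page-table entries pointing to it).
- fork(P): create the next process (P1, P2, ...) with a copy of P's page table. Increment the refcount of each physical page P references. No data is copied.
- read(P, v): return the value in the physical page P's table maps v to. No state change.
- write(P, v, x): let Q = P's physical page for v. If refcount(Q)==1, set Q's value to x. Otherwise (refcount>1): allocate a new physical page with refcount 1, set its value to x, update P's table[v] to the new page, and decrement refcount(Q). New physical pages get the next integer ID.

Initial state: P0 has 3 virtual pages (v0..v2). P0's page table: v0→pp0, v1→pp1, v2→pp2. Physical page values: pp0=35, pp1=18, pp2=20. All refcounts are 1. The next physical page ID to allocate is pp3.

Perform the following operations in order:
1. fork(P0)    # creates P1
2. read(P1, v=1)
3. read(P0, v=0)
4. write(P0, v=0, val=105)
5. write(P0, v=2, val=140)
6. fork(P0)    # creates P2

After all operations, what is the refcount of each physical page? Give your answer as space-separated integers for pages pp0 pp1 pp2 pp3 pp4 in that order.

Answer: 1 3 1 2 2

Derivation:
Op 1: fork(P0) -> P1. 3 ppages; refcounts: pp0:2 pp1:2 pp2:2
Op 2: read(P1, v1) -> 18. No state change.
Op 3: read(P0, v0) -> 35. No state change.
Op 4: write(P0, v0, 105). refcount(pp0)=2>1 -> COPY to pp3. 4 ppages; refcounts: pp0:1 pp1:2 pp2:2 pp3:1
Op 5: write(P0, v2, 140). refcount(pp2)=2>1 -> COPY to pp4. 5 ppages; refcounts: pp0:1 pp1:2 pp2:1 pp3:1 pp4:1
Op 6: fork(P0) -> P2. 5 ppages; refcounts: pp0:1 pp1:3 pp2:1 pp3:2 pp4:2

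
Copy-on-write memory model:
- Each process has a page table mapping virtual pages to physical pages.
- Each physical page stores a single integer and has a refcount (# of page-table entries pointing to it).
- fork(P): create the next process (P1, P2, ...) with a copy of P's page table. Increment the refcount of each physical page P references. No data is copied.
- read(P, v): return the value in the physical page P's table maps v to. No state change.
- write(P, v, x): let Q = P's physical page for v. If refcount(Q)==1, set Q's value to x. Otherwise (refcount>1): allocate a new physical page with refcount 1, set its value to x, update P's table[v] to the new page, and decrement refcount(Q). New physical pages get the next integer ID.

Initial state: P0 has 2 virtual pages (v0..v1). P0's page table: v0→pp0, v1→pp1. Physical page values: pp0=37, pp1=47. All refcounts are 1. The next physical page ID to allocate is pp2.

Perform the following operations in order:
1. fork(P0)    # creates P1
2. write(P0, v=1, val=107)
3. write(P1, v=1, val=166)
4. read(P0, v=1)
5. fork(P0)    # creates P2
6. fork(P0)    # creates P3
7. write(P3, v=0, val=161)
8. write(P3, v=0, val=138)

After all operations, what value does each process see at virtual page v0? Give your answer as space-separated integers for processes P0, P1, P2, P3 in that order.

Answer: 37 37 37 138

Derivation:
Op 1: fork(P0) -> P1. 2 ppages; refcounts: pp0:2 pp1:2
Op 2: write(P0, v1, 107). refcount(pp1)=2>1 -> COPY to pp2. 3 ppages; refcounts: pp0:2 pp1:1 pp2:1
Op 3: write(P1, v1, 166). refcount(pp1)=1 -> write in place. 3 ppages; refcounts: pp0:2 pp1:1 pp2:1
Op 4: read(P0, v1) -> 107. No state change.
Op 5: fork(P0) -> P2. 3 ppages; refcounts: pp0:3 pp1:1 pp2:2
Op 6: fork(P0) -> P3. 3 ppages; refcounts: pp0:4 pp1:1 pp2:3
Op 7: write(P3, v0, 161). refcount(pp0)=4>1 -> COPY to pp3. 4 ppages; refcounts: pp0:3 pp1:1 pp2:3 pp3:1
Op 8: write(P3, v0, 138). refcount(pp3)=1 -> write in place. 4 ppages; refcounts: pp0:3 pp1:1 pp2:3 pp3:1
P0: v0 -> pp0 = 37
P1: v0 -> pp0 = 37
P2: v0 -> pp0 = 37
P3: v0 -> pp3 = 138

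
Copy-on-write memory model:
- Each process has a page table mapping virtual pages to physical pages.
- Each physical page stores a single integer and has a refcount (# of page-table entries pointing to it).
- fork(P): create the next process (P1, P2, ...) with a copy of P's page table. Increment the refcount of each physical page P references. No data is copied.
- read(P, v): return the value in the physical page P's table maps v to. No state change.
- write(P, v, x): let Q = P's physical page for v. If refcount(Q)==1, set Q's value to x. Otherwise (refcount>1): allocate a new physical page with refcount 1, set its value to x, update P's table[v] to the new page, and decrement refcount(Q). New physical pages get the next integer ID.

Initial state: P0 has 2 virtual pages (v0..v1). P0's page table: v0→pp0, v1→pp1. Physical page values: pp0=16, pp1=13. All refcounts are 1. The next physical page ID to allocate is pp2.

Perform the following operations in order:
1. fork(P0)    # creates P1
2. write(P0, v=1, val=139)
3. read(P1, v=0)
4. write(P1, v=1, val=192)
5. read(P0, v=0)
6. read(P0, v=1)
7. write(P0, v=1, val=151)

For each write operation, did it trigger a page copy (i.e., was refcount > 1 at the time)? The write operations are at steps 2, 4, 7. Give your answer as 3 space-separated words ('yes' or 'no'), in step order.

Op 1: fork(P0) -> P1. 2 ppages; refcounts: pp0:2 pp1:2
Op 2: write(P0, v1, 139). refcount(pp1)=2>1 -> COPY to pp2. 3 ppages; refcounts: pp0:2 pp1:1 pp2:1
Op 3: read(P1, v0) -> 16. No state change.
Op 4: write(P1, v1, 192). refcount(pp1)=1 -> write in place. 3 ppages; refcounts: pp0:2 pp1:1 pp2:1
Op 5: read(P0, v0) -> 16. No state change.
Op 6: read(P0, v1) -> 139. No state change.
Op 7: write(P0, v1, 151). refcount(pp2)=1 -> write in place. 3 ppages; refcounts: pp0:2 pp1:1 pp2:1

yes no no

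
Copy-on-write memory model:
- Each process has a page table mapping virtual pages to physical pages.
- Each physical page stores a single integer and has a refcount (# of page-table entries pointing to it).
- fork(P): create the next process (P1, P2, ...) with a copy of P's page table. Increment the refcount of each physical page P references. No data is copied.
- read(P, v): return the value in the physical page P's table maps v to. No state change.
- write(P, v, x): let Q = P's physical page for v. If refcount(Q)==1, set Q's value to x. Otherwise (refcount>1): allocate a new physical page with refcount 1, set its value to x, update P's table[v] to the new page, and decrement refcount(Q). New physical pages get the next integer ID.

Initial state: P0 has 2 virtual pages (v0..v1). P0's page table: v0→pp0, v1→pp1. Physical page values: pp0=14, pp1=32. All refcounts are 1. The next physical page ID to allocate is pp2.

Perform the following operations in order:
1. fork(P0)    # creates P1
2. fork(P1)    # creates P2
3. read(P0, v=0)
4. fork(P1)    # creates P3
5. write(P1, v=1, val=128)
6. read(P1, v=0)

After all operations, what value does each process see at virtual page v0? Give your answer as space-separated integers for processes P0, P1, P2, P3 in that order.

Answer: 14 14 14 14

Derivation:
Op 1: fork(P0) -> P1. 2 ppages; refcounts: pp0:2 pp1:2
Op 2: fork(P1) -> P2. 2 ppages; refcounts: pp0:3 pp1:3
Op 3: read(P0, v0) -> 14. No state change.
Op 4: fork(P1) -> P3. 2 ppages; refcounts: pp0:4 pp1:4
Op 5: write(P1, v1, 128). refcount(pp1)=4>1 -> COPY to pp2. 3 ppages; refcounts: pp0:4 pp1:3 pp2:1
Op 6: read(P1, v0) -> 14. No state change.
P0: v0 -> pp0 = 14
P1: v0 -> pp0 = 14
P2: v0 -> pp0 = 14
P3: v0 -> pp0 = 14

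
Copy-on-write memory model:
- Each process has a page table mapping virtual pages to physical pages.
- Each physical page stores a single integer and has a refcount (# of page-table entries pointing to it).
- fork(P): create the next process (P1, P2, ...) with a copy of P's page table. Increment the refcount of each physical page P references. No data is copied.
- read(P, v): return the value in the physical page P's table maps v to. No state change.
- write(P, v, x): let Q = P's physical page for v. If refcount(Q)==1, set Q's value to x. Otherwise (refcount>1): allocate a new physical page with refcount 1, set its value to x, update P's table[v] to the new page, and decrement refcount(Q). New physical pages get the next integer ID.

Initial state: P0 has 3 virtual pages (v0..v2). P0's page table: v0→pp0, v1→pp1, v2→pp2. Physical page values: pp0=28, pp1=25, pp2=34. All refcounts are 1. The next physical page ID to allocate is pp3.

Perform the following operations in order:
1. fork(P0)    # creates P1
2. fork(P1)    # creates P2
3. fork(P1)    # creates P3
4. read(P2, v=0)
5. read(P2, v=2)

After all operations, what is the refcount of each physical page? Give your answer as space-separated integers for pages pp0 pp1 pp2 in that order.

Answer: 4 4 4

Derivation:
Op 1: fork(P0) -> P1. 3 ppages; refcounts: pp0:2 pp1:2 pp2:2
Op 2: fork(P1) -> P2. 3 ppages; refcounts: pp0:3 pp1:3 pp2:3
Op 3: fork(P1) -> P3. 3 ppages; refcounts: pp0:4 pp1:4 pp2:4
Op 4: read(P2, v0) -> 28. No state change.
Op 5: read(P2, v2) -> 34. No state change.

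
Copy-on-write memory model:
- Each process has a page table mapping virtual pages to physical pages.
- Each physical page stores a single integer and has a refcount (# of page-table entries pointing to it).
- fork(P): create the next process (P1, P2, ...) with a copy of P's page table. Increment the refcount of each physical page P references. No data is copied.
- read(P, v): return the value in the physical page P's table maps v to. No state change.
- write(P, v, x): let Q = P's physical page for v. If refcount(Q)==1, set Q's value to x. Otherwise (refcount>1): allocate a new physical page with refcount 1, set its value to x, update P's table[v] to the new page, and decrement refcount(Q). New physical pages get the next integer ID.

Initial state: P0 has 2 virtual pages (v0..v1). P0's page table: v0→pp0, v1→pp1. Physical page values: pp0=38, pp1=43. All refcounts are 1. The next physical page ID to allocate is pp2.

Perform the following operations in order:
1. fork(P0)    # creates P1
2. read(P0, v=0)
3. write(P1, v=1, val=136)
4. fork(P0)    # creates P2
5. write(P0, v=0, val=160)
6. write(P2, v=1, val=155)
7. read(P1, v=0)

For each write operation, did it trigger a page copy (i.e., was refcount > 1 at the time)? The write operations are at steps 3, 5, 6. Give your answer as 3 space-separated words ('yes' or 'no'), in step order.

Op 1: fork(P0) -> P1. 2 ppages; refcounts: pp0:2 pp1:2
Op 2: read(P0, v0) -> 38. No state change.
Op 3: write(P1, v1, 136). refcount(pp1)=2>1 -> COPY to pp2. 3 ppages; refcounts: pp0:2 pp1:1 pp2:1
Op 4: fork(P0) -> P2. 3 ppages; refcounts: pp0:3 pp1:2 pp2:1
Op 5: write(P0, v0, 160). refcount(pp0)=3>1 -> COPY to pp3. 4 ppages; refcounts: pp0:2 pp1:2 pp2:1 pp3:1
Op 6: write(P2, v1, 155). refcount(pp1)=2>1 -> COPY to pp4. 5 ppages; refcounts: pp0:2 pp1:1 pp2:1 pp3:1 pp4:1
Op 7: read(P1, v0) -> 38. No state change.

yes yes yes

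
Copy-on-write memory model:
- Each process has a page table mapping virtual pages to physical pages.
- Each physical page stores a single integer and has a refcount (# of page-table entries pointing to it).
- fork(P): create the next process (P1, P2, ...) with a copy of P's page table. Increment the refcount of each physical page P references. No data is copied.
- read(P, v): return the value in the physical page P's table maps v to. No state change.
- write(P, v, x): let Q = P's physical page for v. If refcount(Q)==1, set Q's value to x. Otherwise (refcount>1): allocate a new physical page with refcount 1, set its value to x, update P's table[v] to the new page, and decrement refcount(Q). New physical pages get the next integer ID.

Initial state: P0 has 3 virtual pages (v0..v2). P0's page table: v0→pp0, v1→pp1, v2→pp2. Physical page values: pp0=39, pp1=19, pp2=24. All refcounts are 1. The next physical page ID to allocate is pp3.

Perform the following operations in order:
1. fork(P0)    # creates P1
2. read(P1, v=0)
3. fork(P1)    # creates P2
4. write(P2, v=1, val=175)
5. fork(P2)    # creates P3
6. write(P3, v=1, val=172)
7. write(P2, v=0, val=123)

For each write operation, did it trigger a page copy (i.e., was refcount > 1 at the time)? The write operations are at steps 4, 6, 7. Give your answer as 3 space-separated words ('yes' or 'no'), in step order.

Op 1: fork(P0) -> P1. 3 ppages; refcounts: pp0:2 pp1:2 pp2:2
Op 2: read(P1, v0) -> 39. No state change.
Op 3: fork(P1) -> P2. 3 ppages; refcounts: pp0:3 pp1:3 pp2:3
Op 4: write(P2, v1, 175). refcount(pp1)=3>1 -> COPY to pp3. 4 ppages; refcounts: pp0:3 pp1:2 pp2:3 pp3:1
Op 5: fork(P2) -> P3. 4 ppages; refcounts: pp0:4 pp1:2 pp2:4 pp3:2
Op 6: write(P3, v1, 172). refcount(pp3)=2>1 -> COPY to pp4. 5 ppages; refcounts: pp0:4 pp1:2 pp2:4 pp3:1 pp4:1
Op 7: write(P2, v0, 123). refcount(pp0)=4>1 -> COPY to pp5. 6 ppages; refcounts: pp0:3 pp1:2 pp2:4 pp3:1 pp4:1 pp5:1

yes yes yes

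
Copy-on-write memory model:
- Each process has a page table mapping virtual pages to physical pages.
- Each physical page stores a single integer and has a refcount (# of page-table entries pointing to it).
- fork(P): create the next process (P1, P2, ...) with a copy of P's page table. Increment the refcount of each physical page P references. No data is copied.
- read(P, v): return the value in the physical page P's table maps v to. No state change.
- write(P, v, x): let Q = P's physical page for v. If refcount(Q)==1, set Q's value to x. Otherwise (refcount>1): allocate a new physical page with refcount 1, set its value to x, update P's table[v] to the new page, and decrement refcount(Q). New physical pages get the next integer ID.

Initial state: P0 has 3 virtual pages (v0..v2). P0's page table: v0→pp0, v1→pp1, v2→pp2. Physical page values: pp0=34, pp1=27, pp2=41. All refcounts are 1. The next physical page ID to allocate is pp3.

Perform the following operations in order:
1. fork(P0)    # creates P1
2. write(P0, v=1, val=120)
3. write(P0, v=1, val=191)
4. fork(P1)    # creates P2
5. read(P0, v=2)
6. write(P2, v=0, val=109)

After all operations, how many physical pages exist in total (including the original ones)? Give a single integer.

Answer: 5

Derivation:
Op 1: fork(P0) -> P1. 3 ppages; refcounts: pp0:2 pp1:2 pp2:2
Op 2: write(P0, v1, 120). refcount(pp1)=2>1 -> COPY to pp3. 4 ppages; refcounts: pp0:2 pp1:1 pp2:2 pp3:1
Op 3: write(P0, v1, 191). refcount(pp3)=1 -> write in place. 4 ppages; refcounts: pp0:2 pp1:1 pp2:2 pp3:1
Op 4: fork(P1) -> P2. 4 ppages; refcounts: pp0:3 pp1:2 pp2:3 pp3:1
Op 5: read(P0, v2) -> 41. No state change.
Op 6: write(P2, v0, 109). refcount(pp0)=3>1 -> COPY to pp4. 5 ppages; refcounts: pp0:2 pp1:2 pp2:3 pp3:1 pp4:1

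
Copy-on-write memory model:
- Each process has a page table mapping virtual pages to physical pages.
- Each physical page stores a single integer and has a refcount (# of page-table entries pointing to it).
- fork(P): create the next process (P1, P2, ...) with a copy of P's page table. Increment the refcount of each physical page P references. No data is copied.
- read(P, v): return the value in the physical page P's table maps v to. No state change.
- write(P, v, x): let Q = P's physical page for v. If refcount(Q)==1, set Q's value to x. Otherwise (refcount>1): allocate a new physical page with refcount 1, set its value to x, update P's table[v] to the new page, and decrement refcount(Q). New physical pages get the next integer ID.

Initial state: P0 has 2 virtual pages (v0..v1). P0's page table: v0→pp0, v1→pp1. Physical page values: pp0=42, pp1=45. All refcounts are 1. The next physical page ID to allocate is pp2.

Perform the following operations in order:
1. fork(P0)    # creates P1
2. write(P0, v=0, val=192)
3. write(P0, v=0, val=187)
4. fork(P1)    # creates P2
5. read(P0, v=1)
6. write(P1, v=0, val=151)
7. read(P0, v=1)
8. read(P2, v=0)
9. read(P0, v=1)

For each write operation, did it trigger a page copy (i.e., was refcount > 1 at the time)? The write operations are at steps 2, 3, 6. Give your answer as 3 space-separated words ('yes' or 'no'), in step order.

Op 1: fork(P0) -> P1. 2 ppages; refcounts: pp0:2 pp1:2
Op 2: write(P0, v0, 192). refcount(pp0)=2>1 -> COPY to pp2. 3 ppages; refcounts: pp0:1 pp1:2 pp2:1
Op 3: write(P0, v0, 187). refcount(pp2)=1 -> write in place. 3 ppages; refcounts: pp0:1 pp1:2 pp2:1
Op 4: fork(P1) -> P2. 3 ppages; refcounts: pp0:2 pp1:3 pp2:1
Op 5: read(P0, v1) -> 45. No state change.
Op 6: write(P1, v0, 151). refcount(pp0)=2>1 -> COPY to pp3. 4 ppages; refcounts: pp0:1 pp1:3 pp2:1 pp3:1
Op 7: read(P0, v1) -> 45. No state change.
Op 8: read(P2, v0) -> 42. No state change.
Op 9: read(P0, v1) -> 45. No state change.

yes no yes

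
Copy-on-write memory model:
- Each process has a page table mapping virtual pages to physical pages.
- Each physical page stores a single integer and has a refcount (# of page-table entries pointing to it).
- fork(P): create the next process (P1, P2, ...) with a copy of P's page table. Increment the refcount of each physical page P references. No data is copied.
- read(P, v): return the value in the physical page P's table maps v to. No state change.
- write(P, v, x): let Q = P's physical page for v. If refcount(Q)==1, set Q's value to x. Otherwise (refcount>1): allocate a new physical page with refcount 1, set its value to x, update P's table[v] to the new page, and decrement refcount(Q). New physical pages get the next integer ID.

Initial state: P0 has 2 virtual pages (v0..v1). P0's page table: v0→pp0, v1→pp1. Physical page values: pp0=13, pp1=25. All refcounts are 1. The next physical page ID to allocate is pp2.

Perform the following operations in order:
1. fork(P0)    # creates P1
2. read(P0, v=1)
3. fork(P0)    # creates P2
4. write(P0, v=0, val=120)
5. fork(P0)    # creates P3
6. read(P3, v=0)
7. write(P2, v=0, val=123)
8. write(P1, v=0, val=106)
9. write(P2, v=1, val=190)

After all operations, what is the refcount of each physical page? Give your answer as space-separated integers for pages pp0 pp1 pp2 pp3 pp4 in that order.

Answer: 1 3 2 1 1

Derivation:
Op 1: fork(P0) -> P1. 2 ppages; refcounts: pp0:2 pp1:2
Op 2: read(P0, v1) -> 25. No state change.
Op 3: fork(P0) -> P2. 2 ppages; refcounts: pp0:3 pp1:3
Op 4: write(P0, v0, 120). refcount(pp0)=3>1 -> COPY to pp2. 3 ppages; refcounts: pp0:2 pp1:3 pp2:1
Op 5: fork(P0) -> P3. 3 ppages; refcounts: pp0:2 pp1:4 pp2:2
Op 6: read(P3, v0) -> 120. No state change.
Op 7: write(P2, v0, 123). refcount(pp0)=2>1 -> COPY to pp3. 4 ppages; refcounts: pp0:1 pp1:4 pp2:2 pp3:1
Op 8: write(P1, v0, 106). refcount(pp0)=1 -> write in place. 4 ppages; refcounts: pp0:1 pp1:4 pp2:2 pp3:1
Op 9: write(P2, v1, 190). refcount(pp1)=4>1 -> COPY to pp4. 5 ppages; refcounts: pp0:1 pp1:3 pp2:2 pp3:1 pp4:1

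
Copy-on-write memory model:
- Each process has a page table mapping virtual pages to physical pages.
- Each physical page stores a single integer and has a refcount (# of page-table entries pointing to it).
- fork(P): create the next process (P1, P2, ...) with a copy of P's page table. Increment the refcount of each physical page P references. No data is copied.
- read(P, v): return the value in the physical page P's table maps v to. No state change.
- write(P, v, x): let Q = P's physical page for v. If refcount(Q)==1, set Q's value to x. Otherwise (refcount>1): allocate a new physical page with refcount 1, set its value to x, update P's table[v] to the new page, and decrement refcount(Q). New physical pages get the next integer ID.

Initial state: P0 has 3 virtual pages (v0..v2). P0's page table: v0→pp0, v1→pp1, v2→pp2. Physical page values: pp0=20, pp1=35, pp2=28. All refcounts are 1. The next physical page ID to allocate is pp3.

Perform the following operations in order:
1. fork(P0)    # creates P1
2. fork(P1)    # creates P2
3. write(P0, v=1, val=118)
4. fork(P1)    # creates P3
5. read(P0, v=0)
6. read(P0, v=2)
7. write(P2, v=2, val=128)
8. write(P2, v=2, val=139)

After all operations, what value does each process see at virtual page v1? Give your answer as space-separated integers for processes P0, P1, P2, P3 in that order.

Op 1: fork(P0) -> P1. 3 ppages; refcounts: pp0:2 pp1:2 pp2:2
Op 2: fork(P1) -> P2. 3 ppages; refcounts: pp0:3 pp1:3 pp2:3
Op 3: write(P0, v1, 118). refcount(pp1)=3>1 -> COPY to pp3. 4 ppages; refcounts: pp0:3 pp1:2 pp2:3 pp3:1
Op 4: fork(P1) -> P3. 4 ppages; refcounts: pp0:4 pp1:3 pp2:4 pp3:1
Op 5: read(P0, v0) -> 20. No state change.
Op 6: read(P0, v2) -> 28. No state change.
Op 7: write(P2, v2, 128). refcount(pp2)=4>1 -> COPY to pp4. 5 ppages; refcounts: pp0:4 pp1:3 pp2:3 pp3:1 pp4:1
Op 8: write(P2, v2, 139). refcount(pp4)=1 -> write in place. 5 ppages; refcounts: pp0:4 pp1:3 pp2:3 pp3:1 pp4:1
P0: v1 -> pp3 = 118
P1: v1 -> pp1 = 35
P2: v1 -> pp1 = 35
P3: v1 -> pp1 = 35

Answer: 118 35 35 35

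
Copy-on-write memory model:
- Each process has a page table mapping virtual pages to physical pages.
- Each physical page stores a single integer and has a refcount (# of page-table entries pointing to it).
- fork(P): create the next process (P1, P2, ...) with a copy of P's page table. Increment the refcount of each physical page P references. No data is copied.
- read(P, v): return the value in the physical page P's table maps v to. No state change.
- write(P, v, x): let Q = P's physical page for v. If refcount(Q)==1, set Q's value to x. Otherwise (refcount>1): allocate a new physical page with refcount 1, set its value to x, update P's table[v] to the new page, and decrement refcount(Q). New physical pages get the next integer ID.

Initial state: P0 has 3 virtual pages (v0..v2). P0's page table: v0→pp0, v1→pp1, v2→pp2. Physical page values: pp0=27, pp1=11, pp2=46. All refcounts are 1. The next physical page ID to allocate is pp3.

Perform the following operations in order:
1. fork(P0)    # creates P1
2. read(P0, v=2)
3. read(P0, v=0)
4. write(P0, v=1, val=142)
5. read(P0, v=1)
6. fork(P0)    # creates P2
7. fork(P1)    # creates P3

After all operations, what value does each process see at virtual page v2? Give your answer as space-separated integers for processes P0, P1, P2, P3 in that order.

Answer: 46 46 46 46

Derivation:
Op 1: fork(P0) -> P1. 3 ppages; refcounts: pp0:2 pp1:2 pp2:2
Op 2: read(P0, v2) -> 46. No state change.
Op 3: read(P0, v0) -> 27. No state change.
Op 4: write(P0, v1, 142). refcount(pp1)=2>1 -> COPY to pp3. 4 ppages; refcounts: pp0:2 pp1:1 pp2:2 pp3:1
Op 5: read(P0, v1) -> 142. No state change.
Op 6: fork(P0) -> P2. 4 ppages; refcounts: pp0:3 pp1:1 pp2:3 pp3:2
Op 7: fork(P1) -> P3. 4 ppages; refcounts: pp0:4 pp1:2 pp2:4 pp3:2
P0: v2 -> pp2 = 46
P1: v2 -> pp2 = 46
P2: v2 -> pp2 = 46
P3: v2 -> pp2 = 46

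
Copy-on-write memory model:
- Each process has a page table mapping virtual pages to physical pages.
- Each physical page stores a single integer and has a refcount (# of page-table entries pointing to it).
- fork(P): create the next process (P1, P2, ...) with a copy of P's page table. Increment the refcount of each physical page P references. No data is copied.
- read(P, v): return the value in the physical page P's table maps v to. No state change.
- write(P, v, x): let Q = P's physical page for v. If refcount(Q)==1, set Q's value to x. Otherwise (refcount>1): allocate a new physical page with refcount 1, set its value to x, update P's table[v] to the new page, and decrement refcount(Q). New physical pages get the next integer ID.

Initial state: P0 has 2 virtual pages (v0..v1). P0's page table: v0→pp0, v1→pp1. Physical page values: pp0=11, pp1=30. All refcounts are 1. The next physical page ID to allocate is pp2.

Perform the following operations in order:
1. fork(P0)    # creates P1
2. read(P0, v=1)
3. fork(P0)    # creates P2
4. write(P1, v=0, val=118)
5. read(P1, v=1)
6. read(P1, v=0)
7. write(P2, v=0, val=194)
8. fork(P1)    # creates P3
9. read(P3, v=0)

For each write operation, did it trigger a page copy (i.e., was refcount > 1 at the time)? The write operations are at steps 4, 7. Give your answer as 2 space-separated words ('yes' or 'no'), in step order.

Op 1: fork(P0) -> P1. 2 ppages; refcounts: pp0:2 pp1:2
Op 2: read(P0, v1) -> 30. No state change.
Op 3: fork(P0) -> P2. 2 ppages; refcounts: pp0:3 pp1:3
Op 4: write(P1, v0, 118). refcount(pp0)=3>1 -> COPY to pp2. 3 ppages; refcounts: pp0:2 pp1:3 pp2:1
Op 5: read(P1, v1) -> 30. No state change.
Op 6: read(P1, v0) -> 118. No state change.
Op 7: write(P2, v0, 194). refcount(pp0)=2>1 -> COPY to pp3. 4 ppages; refcounts: pp0:1 pp1:3 pp2:1 pp3:1
Op 8: fork(P1) -> P3. 4 ppages; refcounts: pp0:1 pp1:4 pp2:2 pp3:1
Op 9: read(P3, v0) -> 118. No state change.

yes yes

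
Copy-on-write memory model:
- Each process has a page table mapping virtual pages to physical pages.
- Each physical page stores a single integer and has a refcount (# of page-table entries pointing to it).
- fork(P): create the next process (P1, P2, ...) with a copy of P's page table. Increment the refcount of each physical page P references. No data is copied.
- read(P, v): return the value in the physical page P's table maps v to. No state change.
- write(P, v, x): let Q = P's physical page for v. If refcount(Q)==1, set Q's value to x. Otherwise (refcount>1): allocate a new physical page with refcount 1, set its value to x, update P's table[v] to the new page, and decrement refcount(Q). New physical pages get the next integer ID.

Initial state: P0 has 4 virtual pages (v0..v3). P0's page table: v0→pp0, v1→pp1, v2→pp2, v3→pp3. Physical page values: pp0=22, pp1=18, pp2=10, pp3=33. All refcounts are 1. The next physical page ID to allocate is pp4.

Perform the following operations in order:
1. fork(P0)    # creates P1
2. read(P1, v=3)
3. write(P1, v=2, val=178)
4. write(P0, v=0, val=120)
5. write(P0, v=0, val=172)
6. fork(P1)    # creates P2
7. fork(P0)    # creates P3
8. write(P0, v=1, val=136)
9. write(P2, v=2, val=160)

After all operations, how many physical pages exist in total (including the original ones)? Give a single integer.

Answer: 8

Derivation:
Op 1: fork(P0) -> P1. 4 ppages; refcounts: pp0:2 pp1:2 pp2:2 pp3:2
Op 2: read(P1, v3) -> 33. No state change.
Op 3: write(P1, v2, 178). refcount(pp2)=2>1 -> COPY to pp4. 5 ppages; refcounts: pp0:2 pp1:2 pp2:1 pp3:2 pp4:1
Op 4: write(P0, v0, 120). refcount(pp0)=2>1 -> COPY to pp5. 6 ppages; refcounts: pp0:1 pp1:2 pp2:1 pp3:2 pp4:1 pp5:1
Op 5: write(P0, v0, 172). refcount(pp5)=1 -> write in place. 6 ppages; refcounts: pp0:1 pp1:2 pp2:1 pp3:2 pp4:1 pp5:1
Op 6: fork(P1) -> P2. 6 ppages; refcounts: pp0:2 pp1:3 pp2:1 pp3:3 pp4:2 pp5:1
Op 7: fork(P0) -> P3. 6 ppages; refcounts: pp0:2 pp1:4 pp2:2 pp3:4 pp4:2 pp5:2
Op 8: write(P0, v1, 136). refcount(pp1)=4>1 -> COPY to pp6. 7 ppages; refcounts: pp0:2 pp1:3 pp2:2 pp3:4 pp4:2 pp5:2 pp6:1
Op 9: write(P2, v2, 160). refcount(pp4)=2>1 -> COPY to pp7. 8 ppages; refcounts: pp0:2 pp1:3 pp2:2 pp3:4 pp4:1 pp5:2 pp6:1 pp7:1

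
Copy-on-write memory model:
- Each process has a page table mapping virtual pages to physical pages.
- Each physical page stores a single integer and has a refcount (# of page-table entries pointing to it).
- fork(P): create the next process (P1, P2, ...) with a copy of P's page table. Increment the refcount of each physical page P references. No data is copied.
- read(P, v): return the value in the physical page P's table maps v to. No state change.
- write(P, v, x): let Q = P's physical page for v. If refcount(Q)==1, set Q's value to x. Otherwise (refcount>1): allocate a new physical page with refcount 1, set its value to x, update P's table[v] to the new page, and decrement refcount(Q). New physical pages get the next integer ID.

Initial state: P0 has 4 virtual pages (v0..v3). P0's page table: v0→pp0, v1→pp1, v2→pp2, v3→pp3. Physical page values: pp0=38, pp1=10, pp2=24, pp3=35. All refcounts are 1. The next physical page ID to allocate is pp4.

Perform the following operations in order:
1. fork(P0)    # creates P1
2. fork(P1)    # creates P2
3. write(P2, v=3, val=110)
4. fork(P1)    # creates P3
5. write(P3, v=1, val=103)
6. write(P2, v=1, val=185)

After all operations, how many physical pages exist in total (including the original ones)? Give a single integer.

Answer: 7

Derivation:
Op 1: fork(P0) -> P1. 4 ppages; refcounts: pp0:2 pp1:2 pp2:2 pp3:2
Op 2: fork(P1) -> P2. 4 ppages; refcounts: pp0:3 pp1:3 pp2:3 pp3:3
Op 3: write(P2, v3, 110). refcount(pp3)=3>1 -> COPY to pp4. 5 ppages; refcounts: pp0:3 pp1:3 pp2:3 pp3:2 pp4:1
Op 4: fork(P1) -> P3. 5 ppages; refcounts: pp0:4 pp1:4 pp2:4 pp3:3 pp4:1
Op 5: write(P3, v1, 103). refcount(pp1)=4>1 -> COPY to pp5. 6 ppages; refcounts: pp0:4 pp1:3 pp2:4 pp3:3 pp4:1 pp5:1
Op 6: write(P2, v1, 185). refcount(pp1)=3>1 -> COPY to pp6. 7 ppages; refcounts: pp0:4 pp1:2 pp2:4 pp3:3 pp4:1 pp5:1 pp6:1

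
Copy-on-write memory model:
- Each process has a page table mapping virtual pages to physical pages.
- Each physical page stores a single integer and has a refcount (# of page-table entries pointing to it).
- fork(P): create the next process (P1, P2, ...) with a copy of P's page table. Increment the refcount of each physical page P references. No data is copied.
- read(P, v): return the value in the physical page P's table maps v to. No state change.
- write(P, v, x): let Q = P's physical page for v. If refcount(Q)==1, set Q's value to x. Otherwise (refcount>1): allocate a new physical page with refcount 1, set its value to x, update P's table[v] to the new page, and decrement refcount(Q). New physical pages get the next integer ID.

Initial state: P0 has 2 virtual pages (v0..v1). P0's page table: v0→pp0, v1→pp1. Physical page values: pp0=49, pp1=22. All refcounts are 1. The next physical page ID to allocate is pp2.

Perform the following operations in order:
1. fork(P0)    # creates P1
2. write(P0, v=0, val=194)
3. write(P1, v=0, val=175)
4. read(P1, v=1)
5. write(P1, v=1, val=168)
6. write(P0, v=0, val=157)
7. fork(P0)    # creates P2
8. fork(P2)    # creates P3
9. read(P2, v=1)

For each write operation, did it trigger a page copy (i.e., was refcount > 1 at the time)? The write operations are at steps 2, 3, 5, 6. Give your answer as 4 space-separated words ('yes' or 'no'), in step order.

Op 1: fork(P0) -> P1. 2 ppages; refcounts: pp0:2 pp1:2
Op 2: write(P0, v0, 194). refcount(pp0)=2>1 -> COPY to pp2. 3 ppages; refcounts: pp0:1 pp1:2 pp2:1
Op 3: write(P1, v0, 175). refcount(pp0)=1 -> write in place. 3 ppages; refcounts: pp0:1 pp1:2 pp2:1
Op 4: read(P1, v1) -> 22. No state change.
Op 5: write(P1, v1, 168). refcount(pp1)=2>1 -> COPY to pp3. 4 ppages; refcounts: pp0:1 pp1:1 pp2:1 pp3:1
Op 6: write(P0, v0, 157). refcount(pp2)=1 -> write in place. 4 ppages; refcounts: pp0:1 pp1:1 pp2:1 pp3:1
Op 7: fork(P0) -> P2. 4 ppages; refcounts: pp0:1 pp1:2 pp2:2 pp3:1
Op 8: fork(P2) -> P3. 4 ppages; refcounts: pp0:1 pp1:3 pp2:3 pp3:1
Op 9: read(P2, v1) -> 22. No state change.

yes no yes no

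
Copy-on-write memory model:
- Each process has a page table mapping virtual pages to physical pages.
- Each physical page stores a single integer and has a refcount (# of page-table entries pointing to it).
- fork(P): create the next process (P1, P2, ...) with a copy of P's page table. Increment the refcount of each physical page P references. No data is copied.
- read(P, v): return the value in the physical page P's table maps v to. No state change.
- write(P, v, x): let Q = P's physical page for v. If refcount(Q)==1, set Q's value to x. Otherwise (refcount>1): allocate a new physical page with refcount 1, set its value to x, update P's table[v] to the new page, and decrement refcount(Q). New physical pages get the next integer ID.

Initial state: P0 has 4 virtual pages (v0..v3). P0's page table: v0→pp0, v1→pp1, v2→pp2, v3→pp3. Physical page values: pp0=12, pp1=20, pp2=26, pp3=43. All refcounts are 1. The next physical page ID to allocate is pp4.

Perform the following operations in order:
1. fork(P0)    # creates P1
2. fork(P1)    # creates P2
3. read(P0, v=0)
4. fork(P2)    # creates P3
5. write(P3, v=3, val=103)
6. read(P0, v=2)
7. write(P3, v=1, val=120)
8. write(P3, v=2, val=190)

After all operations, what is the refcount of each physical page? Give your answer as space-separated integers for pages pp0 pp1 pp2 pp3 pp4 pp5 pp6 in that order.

Op 1: fork(P0) -> P1. 4 ppages; refcounts: pp0:2 pp1:2 pp2:2 pp3:2
Op 2: fork(P1) -> P2. 4 ppages; refcounts: pp0:3 pp1:3 pp2:3 pp3:3
Op 3: read(P0, v0) -> 12. No state change.
Op 4: fork(P2) -> P3. 4 ppages; refcounts: pp0:4 pp1:4 pp2:4 pp3:4
Op 5: write(P3, v3, 103). refcount(pp3)=4>1 -> COPY to pp4. 5 ppages; refcounts: pp0:4 pp1:4 pp2:4 pp3:3 pp4:1
Op 6: read(P0, v2) -> 26. No state change.
Op 7: write(P3, v1, 120). refcount(pp1)=4>1 -> COPY to pp5. 6 ppages; refcounts: pp0:4 pp1:3 pp2:4 pp3:3 pp4:1 pp5:1
Op 8: write(P3, v2, 190). refcount(pp2)=4>1 -> COPY to pp6. 7 ppages; refcounts: pp0:4 pp1:3 pp2:3 pp3:3 pp4:1 pp5:1 pp6:1

Answer: 4 3 3 3 1 1 1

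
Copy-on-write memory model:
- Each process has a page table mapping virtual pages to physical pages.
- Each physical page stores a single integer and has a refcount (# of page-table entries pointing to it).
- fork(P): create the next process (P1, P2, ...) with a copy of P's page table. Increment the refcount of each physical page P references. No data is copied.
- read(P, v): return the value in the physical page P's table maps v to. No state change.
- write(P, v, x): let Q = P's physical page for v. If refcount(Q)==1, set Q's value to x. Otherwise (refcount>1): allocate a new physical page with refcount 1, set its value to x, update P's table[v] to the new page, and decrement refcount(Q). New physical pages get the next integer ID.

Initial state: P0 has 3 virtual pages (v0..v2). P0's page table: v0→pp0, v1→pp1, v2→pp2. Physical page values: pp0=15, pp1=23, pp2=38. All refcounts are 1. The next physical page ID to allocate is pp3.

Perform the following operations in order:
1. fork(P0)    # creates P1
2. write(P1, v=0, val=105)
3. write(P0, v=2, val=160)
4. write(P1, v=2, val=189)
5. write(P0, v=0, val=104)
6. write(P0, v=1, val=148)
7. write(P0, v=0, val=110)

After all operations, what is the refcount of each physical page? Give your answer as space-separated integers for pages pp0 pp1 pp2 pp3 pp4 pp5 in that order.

Op 1: fork(P0) -> P1. 3 ppages; refcounts: pp0:2 pp1:2 pp2:2
Op 2: write(P1, v0, 105). refcount(pp0)=2>1 -> COPY to pp3. 4 ppages; refcounts: pp0:1 pp1:2 pp2:2 pp3:1
Op 3: write(P0, v2, 160). refcount(pp2)=2>1 -> COPY to pp4. 5 ppages; refcounts: pp0:1 pp1:2 pp2:1 pp3:1 pp4:1
Op 4: write(P1, v2, 189). refcount(pp2)=1 -> write in place. 5 ppages; refcounts: pp0:1 pp1:2 pp2:1 pp3:1 pp4:1
Op 5: write(P0, v0, 104). refcount(pp0)=1 -> write in place. 5 ppages; refcounts: pp0:1 pp1:2 pp2:1 pp3:1 pp4:1
Op 6: write(P0, v1, 148). refcount(pp1)=2>1 -> COPY to pp5. 6 ppages; refcounts: pp0:1 pp1:1 pp2:1 pp3:1 pp4:1 pp5:1
Op 7: write(P0, v0, 110). refcount(pp0)=1 -> write in place. 6 ppages; refcounts: pp0:1 pp1:1 pp2:1 pp3:1 pp4:1 pp5:1

Answer: 1 1 1 1 1 1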